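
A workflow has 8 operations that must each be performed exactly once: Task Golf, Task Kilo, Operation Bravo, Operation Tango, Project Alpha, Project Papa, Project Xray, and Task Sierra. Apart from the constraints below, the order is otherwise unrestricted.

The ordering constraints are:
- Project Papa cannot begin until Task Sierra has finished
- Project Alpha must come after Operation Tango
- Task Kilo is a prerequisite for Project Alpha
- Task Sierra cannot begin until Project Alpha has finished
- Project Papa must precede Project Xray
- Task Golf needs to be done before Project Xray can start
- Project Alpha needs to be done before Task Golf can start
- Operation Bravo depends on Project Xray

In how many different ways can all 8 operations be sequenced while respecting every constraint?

6

The operations with no prerequisites are Task Kilo, Operation Tango; any of them can be placed first.
Counting all ways to extend the partial order to a total order gives 6.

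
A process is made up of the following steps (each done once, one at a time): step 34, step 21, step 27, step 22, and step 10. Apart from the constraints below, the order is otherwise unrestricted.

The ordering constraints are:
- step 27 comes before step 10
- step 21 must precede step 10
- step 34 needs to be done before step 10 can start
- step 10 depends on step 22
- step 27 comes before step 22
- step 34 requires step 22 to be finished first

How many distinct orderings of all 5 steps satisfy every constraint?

The steps with no prerequisites are step 21, step 27; any of them can be placed first.
Counting all ways to extend the partial order to a total order gives 4.

4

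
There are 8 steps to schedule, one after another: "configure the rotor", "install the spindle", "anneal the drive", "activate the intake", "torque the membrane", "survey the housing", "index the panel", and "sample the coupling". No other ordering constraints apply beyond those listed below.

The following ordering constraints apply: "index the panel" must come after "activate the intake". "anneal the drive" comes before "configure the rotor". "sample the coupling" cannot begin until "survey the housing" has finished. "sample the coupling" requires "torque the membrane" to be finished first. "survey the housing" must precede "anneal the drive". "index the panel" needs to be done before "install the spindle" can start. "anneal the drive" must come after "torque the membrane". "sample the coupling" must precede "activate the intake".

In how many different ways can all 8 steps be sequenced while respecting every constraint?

The steps with no prerequisites are "torque the membrane", "survey the housing"; any of them can be placed first.
Counting all ways to extend the partial order to a total order gives 30.

30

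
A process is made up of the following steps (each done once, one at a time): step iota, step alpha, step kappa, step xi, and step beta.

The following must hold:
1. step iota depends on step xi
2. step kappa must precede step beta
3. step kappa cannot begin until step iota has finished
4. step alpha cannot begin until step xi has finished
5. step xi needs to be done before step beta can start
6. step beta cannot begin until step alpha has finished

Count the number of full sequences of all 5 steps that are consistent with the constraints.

3

Only step xi has no prerequisites, so it must go first.
Counting all ways to extend the partial order to a total order gives 3.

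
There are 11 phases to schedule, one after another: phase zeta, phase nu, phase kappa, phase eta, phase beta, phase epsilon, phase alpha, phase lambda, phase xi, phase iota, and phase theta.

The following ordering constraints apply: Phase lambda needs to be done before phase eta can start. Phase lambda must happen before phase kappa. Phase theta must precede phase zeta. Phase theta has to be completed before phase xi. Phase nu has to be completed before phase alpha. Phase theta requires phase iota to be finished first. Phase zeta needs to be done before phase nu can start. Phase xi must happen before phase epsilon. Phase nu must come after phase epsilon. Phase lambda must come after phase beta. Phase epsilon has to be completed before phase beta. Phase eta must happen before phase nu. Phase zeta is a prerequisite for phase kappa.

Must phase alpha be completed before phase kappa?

No

Phase alpha and phase kappa are not related by any chain of constraints.
A valid ordering placing phase kappa before phase alpha exists, so the answer is no.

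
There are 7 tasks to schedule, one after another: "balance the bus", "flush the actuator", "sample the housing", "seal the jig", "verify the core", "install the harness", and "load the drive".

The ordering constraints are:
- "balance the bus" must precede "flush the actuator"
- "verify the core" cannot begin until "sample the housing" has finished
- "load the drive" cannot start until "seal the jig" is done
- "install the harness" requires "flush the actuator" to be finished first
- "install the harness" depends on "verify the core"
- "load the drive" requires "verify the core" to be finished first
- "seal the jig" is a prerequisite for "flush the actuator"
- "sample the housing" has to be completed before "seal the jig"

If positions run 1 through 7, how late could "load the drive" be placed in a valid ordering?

7

No constraint forces any task after "load the drive", so it can be placed last, in position 7.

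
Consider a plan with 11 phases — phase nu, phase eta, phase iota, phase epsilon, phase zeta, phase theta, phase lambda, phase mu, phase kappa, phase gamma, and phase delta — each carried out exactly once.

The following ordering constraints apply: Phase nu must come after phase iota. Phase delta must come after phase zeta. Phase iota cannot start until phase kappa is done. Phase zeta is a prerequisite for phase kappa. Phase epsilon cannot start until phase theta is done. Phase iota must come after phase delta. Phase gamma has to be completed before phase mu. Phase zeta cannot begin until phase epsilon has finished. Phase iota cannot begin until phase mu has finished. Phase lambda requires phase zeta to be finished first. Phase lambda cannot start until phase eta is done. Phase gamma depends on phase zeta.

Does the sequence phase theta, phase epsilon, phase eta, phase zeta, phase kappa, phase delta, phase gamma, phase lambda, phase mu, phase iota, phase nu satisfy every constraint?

Yes

Checking each listed constraint against this order: for instance, phase kappa is in position 5 and phase iota in position 10, so that constraint holds — and the remaining constraints check out the same way.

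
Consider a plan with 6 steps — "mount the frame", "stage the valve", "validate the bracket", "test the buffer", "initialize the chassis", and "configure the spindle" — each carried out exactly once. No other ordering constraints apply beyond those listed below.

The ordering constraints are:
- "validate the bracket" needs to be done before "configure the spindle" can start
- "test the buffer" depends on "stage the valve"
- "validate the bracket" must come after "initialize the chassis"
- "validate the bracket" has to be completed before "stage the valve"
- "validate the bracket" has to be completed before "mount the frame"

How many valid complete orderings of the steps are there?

12

"initialize the chassis" is the only step with nothing required before it, so every ordering starts there.
Counting all ways to extend the partial order to a total order gives 12.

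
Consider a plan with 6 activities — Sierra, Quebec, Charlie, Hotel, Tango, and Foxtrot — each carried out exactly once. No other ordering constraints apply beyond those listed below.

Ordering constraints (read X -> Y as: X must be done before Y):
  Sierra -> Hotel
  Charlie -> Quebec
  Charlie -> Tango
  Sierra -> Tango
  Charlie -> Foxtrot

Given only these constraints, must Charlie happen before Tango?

Yes

There is a constraint chain Charlie → Tango.
That forces Charlie before Tango in every valid schedule.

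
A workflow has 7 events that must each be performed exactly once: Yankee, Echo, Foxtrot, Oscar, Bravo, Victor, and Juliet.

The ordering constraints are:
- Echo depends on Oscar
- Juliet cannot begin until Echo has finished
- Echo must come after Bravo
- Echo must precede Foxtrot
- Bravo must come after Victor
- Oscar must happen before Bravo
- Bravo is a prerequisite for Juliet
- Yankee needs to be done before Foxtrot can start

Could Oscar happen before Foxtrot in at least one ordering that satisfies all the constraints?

The constraints force Oscar before Foxtrot, so yes — every valid ordering has Oscar earlier.

Yes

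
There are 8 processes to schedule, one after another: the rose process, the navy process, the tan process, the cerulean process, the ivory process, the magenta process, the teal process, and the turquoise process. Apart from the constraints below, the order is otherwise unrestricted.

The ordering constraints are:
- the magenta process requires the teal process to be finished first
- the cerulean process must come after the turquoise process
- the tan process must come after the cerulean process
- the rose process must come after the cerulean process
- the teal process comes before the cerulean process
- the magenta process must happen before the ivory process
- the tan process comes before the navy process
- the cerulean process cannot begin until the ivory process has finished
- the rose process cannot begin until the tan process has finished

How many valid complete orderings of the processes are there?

8

The processes with no prerequisites are the teal process, the turquoise process; any of them can be placed first.
Enumerating by repeatedly choosing an available process (one whose prerequisites are all placed) gives 8 distinct complete orderings.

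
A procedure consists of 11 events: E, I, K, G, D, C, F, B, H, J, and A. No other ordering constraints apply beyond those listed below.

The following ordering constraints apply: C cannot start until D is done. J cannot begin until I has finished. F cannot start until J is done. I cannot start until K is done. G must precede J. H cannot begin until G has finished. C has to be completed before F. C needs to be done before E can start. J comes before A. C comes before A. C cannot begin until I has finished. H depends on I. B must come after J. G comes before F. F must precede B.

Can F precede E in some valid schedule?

Yes

Nothing in the constraints forces E before F — there is no chain from E to F.
That means at least one valid schedule has F before E.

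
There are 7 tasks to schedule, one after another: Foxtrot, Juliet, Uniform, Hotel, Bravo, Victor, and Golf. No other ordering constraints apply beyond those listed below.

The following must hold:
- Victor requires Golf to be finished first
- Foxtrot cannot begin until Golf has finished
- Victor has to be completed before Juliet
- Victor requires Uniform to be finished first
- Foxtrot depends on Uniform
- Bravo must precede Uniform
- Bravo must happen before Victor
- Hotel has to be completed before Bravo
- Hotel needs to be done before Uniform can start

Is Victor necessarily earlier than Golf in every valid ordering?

The constraints actually force Golf before Victor (via Golf → Victor), not the other way around.
So Victor never precedes Golf.

No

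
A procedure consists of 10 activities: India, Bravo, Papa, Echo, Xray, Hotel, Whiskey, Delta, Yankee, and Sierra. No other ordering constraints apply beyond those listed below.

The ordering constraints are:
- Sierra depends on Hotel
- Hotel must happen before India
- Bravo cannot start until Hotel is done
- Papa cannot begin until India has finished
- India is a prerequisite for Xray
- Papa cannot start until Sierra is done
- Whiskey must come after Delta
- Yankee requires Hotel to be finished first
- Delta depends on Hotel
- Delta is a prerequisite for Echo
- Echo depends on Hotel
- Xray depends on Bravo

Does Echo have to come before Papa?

No chain of constraints connects Echo to Papa in either direction.
A valid ordering placing Papa before Echo exists, so the answer is no.

No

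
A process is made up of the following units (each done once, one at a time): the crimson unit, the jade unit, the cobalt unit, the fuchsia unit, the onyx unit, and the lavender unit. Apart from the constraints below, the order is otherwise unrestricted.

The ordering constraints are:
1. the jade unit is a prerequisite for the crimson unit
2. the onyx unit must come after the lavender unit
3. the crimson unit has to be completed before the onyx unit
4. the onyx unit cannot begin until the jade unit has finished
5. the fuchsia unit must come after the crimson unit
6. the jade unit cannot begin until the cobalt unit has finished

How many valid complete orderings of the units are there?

9

2 units have no prerequisites (the cobalt unit, the lavender unit), so any of them could come first.
Enumerating by repeatedly choosing an available unit (one whose prerequisites are all placed) gives 9 distinct complete orderings.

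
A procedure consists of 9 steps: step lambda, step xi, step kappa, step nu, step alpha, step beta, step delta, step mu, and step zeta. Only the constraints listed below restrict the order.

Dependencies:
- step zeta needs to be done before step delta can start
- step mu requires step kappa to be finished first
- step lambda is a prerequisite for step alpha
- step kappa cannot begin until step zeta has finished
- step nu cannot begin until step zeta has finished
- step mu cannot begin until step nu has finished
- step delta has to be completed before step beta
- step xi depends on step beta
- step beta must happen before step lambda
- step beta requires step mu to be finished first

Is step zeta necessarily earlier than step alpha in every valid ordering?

Following the dependencies: step zeta → step delta → step beta → step lambda → step alpha.
So step zeta must precede step alpha in any valid ordering.

Yes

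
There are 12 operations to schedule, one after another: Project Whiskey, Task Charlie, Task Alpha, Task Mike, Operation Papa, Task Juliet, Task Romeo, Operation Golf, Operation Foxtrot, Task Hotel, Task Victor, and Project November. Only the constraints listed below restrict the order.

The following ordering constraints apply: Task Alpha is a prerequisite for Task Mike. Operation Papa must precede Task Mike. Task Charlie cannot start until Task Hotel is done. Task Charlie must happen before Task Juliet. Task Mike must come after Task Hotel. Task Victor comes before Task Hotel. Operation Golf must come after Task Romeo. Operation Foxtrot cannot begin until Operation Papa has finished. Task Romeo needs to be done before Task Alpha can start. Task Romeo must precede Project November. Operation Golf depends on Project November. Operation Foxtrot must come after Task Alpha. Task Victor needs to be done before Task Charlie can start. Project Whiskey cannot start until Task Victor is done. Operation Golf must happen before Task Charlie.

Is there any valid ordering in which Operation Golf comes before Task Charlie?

Operation Golf is actually forced before Task Charlie by the constraints, so certainly some valid ordering has Operation Golf first.

Yes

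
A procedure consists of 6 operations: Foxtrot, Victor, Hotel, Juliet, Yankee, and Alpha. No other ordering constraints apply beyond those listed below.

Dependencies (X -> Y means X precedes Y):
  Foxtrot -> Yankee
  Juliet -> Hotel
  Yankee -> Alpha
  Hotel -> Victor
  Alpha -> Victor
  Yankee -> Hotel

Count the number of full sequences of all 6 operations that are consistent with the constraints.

2 operations have no prerequisites (Foxtrot, Juliet), so any of them could come first.
Enumerating by repeatedly choosing an available operation (one whose prerequisites are all placed) gives 7 distinct complete orderings.

7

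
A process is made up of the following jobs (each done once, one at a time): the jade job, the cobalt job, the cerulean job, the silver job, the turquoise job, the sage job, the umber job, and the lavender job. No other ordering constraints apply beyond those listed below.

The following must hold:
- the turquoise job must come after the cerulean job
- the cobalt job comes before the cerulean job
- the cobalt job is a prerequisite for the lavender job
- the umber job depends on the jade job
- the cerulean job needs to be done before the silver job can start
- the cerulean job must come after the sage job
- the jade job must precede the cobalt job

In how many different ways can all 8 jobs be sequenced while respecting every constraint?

The jobs with no prerequisites are the jade job, the sage job; any of them can be placed first.
Systematically extending each partial ordering one job at a time and counting, there are 174 complete orderings.

174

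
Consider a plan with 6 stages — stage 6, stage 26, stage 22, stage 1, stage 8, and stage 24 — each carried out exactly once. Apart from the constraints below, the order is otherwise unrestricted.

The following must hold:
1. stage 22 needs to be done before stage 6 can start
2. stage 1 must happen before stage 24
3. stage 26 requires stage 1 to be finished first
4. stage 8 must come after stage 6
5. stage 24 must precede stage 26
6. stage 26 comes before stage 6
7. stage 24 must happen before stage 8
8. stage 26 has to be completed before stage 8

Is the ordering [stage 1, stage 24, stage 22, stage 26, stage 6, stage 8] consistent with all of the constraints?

Yes

Going through the constraints one by one, each required predecessor appears earlier in the sequence than its dependent — e.g. stage 24 (position 2) is before stage 8 (position 6), as required.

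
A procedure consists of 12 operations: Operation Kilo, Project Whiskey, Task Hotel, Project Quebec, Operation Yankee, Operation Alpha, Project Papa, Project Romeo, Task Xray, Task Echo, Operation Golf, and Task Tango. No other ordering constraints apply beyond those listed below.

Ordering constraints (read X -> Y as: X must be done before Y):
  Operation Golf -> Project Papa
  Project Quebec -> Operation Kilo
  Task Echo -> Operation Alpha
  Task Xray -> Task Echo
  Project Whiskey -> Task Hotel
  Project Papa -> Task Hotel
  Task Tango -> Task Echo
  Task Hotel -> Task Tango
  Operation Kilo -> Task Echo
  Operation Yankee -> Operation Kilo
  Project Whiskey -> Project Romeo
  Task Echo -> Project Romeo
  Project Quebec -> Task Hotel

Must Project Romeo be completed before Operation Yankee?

There is a chain Operation Yankee → Operation Kilo → Task Echo → Project Romeo, which puts Operation Yankee before Project Romeo.
So Project Romeo never precedes Operation Yankee.

No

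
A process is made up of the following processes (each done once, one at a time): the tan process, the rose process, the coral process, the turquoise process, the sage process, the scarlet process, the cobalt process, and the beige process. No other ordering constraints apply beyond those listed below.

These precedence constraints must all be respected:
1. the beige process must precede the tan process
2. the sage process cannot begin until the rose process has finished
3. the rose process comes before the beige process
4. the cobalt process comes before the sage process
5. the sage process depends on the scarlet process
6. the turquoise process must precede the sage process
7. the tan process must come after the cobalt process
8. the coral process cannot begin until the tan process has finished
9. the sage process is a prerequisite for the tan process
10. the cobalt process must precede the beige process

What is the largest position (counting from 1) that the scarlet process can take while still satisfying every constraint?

5

Following every chain forward from the scarlet process, the processes that must come later are the tan process, the coral process, the sage process — 3 of them.
So at least 3 processes follow the scarlet process, putting the scarlet process no later than position 5. That position is achievable by scheduling everything else first.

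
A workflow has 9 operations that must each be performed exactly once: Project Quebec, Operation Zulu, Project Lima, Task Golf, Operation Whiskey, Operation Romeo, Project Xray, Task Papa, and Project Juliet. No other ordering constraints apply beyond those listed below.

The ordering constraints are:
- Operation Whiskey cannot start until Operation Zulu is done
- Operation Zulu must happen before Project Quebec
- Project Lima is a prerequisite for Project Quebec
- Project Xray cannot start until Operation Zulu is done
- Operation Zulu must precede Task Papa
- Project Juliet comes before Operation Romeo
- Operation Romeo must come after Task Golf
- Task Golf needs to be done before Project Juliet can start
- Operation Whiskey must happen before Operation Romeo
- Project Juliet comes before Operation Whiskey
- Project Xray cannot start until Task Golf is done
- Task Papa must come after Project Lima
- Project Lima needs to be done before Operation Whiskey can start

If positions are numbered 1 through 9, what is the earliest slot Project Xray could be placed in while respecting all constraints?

Every operation that must precede Project Xray has to come before it. Tracing all chains that end at Project Xray, those operations are: Operation Zulu, Task Golf — 2 in total.
So at minimum 2 operations come before Project Xray, putting Project Xray no earlier than position 3. That position is achievable by scheduling exactly those predecessors first.

3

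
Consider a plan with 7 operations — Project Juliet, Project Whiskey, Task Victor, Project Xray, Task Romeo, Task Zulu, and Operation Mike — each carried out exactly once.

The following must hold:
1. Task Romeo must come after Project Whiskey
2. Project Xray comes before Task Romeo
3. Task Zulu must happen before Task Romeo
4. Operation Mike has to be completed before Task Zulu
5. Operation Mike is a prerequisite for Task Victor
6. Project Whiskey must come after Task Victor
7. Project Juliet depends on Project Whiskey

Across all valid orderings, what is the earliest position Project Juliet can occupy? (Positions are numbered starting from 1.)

4

Every operation that must precede Project Juliet has to come before it. Tracing all chains that end at Project Juliet, those operations are: Project Whiskey, Task Victor, Operation Mike — 3 in total.
So at minimum 3 operations come before Project Juliet, putting Project Juliet no earlier than position 4. That position is achievable by scheduling exactly those predecessors first.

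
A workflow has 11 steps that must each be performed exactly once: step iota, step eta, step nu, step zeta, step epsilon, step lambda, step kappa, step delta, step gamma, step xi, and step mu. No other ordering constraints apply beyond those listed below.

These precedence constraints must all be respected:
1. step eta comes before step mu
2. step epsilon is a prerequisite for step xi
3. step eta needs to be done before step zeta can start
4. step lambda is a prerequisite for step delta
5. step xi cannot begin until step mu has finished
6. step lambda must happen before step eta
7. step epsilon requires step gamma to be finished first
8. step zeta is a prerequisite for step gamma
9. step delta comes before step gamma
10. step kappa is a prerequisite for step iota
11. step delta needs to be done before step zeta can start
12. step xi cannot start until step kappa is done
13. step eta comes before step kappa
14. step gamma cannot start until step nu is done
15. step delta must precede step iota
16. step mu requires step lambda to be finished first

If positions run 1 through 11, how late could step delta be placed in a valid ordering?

Every step that must follow step delta has to come after it. Tracing all chains starting from step delta, those steps are: step iota, step zeta, step epsilon, step gamma, step xi — 5 in total.
With 5 mandatory successors out of 11 steps total, the latest slot for step delta is 11−5 = 6, and it's reachable by doing all non-successors before step delta.

6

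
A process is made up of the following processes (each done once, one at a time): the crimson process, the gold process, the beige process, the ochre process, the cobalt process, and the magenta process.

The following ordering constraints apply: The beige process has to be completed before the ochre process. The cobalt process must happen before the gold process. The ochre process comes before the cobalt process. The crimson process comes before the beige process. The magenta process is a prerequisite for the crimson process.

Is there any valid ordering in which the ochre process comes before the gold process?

Every valid ordering already has the ochre process before the gold process (the constraints require it), so in particular at least one does.

Yes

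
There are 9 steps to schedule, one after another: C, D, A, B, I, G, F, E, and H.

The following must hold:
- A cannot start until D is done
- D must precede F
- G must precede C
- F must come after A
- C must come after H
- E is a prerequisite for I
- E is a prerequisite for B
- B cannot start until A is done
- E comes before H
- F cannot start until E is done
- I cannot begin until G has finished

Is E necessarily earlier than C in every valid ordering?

Tracing the constraints gives a chain: E → H → C.
That forces E before C in every valid schedule.

Yes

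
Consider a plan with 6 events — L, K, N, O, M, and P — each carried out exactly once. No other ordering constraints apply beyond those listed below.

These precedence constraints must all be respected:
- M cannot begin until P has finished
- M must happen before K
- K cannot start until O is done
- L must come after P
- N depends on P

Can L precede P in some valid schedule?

No

There is a dependency chain P → L, so L always comes after P.
Hence L can never be scheduled before P.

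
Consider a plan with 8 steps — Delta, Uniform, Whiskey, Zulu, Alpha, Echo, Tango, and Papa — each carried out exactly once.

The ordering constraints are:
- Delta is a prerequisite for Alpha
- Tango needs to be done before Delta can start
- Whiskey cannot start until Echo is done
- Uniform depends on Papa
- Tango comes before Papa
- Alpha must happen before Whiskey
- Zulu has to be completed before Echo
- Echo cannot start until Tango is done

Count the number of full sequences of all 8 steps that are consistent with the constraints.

2 steps have no prerequisites (Zulu, Tango), so any of them could come first.
Counting all ways to extend the partial order to a total order gives 171.

171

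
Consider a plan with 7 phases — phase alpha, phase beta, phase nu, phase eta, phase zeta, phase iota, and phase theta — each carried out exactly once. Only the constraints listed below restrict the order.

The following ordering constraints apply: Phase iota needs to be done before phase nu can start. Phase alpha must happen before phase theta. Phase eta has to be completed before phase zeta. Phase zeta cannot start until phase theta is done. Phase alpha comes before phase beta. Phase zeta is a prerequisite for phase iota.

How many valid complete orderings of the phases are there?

The phases with no prerequisites are phase alpha, phase eta; any of them can be placed first.
Enumerating by repeatedly choosing an available phase (one whose prerequisites are all placed) gives 17 distinct complete orderings.

17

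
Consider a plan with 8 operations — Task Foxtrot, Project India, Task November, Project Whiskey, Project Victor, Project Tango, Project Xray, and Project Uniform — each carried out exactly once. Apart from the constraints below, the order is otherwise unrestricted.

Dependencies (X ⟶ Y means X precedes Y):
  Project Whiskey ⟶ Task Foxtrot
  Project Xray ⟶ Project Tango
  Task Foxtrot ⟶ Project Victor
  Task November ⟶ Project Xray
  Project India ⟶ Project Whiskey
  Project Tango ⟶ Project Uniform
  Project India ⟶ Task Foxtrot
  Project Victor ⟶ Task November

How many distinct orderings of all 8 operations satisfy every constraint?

Only Project India has no prerequisites, so it must go first.
Continuing from there, at each step only one operation has all its prerequisites placed, so the ordering is fully determined — there is exactly 1.

1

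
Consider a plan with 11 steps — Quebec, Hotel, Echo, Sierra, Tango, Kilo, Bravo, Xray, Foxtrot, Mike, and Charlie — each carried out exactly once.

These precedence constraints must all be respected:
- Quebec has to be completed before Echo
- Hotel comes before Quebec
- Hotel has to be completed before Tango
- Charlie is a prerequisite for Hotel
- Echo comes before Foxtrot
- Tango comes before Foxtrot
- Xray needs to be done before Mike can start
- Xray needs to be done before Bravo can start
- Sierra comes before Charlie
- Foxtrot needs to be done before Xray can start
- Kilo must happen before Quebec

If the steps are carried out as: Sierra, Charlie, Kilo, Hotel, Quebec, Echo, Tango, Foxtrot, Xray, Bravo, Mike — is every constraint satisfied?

Yes

Going through the constraints one by one, each required predecessor appears earlier in the sequence than its dependent — e.g. Hotel (position 4) is before Tango (position 7), as required.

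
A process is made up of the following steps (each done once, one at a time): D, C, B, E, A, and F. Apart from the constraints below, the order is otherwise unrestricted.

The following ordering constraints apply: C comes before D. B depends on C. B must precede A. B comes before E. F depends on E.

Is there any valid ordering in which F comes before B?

Following B → E → F, B must precede F in every valid ordering.
Hence F can never be scheduled before B.

No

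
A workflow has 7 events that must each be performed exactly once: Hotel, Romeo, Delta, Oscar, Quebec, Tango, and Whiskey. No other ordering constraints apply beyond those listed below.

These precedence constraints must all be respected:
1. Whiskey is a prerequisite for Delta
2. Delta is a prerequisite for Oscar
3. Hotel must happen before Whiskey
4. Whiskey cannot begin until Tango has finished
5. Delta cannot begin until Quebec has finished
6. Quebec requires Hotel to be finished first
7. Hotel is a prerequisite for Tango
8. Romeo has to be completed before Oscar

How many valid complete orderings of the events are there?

2 events have no prerequisites (Hotel, Romeo), so any of them could come first.
Systematically extending each partial ordering one event at a time and counting, there are 18 complete orderings.

18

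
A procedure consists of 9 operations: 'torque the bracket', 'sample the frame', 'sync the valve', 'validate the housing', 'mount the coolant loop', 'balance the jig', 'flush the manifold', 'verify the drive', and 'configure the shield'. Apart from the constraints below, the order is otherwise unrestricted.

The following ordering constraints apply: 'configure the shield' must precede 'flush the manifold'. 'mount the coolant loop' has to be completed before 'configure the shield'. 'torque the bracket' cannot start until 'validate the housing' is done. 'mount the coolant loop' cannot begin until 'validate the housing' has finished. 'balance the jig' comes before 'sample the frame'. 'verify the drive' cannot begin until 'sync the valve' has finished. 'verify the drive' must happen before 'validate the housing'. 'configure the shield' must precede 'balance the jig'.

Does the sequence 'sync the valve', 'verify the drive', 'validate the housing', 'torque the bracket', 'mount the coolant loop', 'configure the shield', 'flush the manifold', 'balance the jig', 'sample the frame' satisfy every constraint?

Yes

Checking each listed constraint against this order: for instance, 'validate the housing' is in position 3 and 'mount the coolant loop' in position 5, so that constraint holds — and the remaining constraints check out the same way.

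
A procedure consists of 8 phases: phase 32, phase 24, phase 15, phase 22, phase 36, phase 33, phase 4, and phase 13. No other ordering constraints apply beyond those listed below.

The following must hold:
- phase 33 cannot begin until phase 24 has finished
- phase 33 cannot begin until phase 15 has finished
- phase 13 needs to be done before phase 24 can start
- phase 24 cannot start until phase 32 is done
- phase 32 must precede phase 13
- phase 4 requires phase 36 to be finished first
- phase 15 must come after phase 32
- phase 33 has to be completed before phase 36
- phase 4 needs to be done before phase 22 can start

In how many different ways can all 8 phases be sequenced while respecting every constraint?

3

Phase 32 is the only phase with nothing required before it, so every ordering starts there.
Systematically extending each partial ordering one phase at a time and counting, there are 3 complete orderings.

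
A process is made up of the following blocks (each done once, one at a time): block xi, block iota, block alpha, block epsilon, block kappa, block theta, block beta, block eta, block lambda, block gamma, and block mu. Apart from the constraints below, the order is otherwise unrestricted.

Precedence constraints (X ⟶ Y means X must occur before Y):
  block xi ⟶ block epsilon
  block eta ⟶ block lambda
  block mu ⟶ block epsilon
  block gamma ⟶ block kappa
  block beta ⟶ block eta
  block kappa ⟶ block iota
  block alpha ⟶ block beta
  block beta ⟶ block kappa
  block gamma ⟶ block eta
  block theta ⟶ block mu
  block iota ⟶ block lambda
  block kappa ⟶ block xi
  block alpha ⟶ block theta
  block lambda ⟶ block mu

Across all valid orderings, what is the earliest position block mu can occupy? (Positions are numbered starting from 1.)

The blocks that are forced before block mu, directly or transitively, are block iota, block alpha, block kappa, block theta, block beta, block eta, block lambda, block gamma. That's 8 blocks.
With 8 mandatory predecessors, the earliest block mu can sit is position 8+1 = 9, and placing just those 8 first achieves it.

9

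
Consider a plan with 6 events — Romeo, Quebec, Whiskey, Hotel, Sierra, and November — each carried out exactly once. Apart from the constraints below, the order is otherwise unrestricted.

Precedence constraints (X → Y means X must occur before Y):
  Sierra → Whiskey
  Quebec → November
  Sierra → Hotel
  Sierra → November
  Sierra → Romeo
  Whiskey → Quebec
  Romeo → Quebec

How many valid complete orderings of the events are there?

10

Sierra is the only event with nothing required before it, so every ordering starts there.
Enumerating by repeatedly choosing an available event (one whose prerequisites are all placed) gives 10 distinct complete orderings.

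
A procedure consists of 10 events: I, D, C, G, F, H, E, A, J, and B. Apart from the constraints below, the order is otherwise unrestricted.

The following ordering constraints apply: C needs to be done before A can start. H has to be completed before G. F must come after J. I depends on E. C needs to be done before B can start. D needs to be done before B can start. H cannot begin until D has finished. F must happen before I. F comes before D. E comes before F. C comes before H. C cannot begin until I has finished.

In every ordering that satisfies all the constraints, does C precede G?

Chaining the stated constraints: C → H → G.
That forces C before G in every valid schedule.

Yes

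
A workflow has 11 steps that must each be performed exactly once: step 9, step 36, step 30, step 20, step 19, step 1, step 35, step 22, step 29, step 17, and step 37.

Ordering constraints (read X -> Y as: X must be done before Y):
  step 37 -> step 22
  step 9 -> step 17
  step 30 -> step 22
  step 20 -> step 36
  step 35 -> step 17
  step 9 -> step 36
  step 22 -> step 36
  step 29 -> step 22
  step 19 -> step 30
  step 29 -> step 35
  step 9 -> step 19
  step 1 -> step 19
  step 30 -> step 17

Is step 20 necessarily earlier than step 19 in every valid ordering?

No

No chain of constraints connects step 20 to step 19 in either direction.
A valid ordering placing step 19 before step 20 exists, so the answer is no.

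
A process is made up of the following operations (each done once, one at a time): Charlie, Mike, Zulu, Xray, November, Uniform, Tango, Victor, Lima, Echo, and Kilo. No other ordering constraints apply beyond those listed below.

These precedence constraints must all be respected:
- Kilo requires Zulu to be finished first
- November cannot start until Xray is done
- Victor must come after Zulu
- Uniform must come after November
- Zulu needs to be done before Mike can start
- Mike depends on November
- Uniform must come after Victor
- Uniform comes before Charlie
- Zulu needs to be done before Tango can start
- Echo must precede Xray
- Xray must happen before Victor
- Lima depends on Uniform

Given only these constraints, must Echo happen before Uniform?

Chaining the stated constraints: Echo → Xray → November → Uniform.
That forces Echo before Uniform in every valid schedule.

Yes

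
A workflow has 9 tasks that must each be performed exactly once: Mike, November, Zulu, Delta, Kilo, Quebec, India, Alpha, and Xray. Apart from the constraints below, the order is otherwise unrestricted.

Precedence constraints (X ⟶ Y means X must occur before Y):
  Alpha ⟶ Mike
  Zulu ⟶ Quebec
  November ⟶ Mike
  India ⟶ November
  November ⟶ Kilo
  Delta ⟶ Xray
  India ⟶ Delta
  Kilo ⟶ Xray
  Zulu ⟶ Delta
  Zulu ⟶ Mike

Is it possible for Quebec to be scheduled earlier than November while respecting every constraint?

No chain of constraints runs from November to Quebec, so November is not required to come first.
That means at least one valid schedule has Quebec before November.

Yes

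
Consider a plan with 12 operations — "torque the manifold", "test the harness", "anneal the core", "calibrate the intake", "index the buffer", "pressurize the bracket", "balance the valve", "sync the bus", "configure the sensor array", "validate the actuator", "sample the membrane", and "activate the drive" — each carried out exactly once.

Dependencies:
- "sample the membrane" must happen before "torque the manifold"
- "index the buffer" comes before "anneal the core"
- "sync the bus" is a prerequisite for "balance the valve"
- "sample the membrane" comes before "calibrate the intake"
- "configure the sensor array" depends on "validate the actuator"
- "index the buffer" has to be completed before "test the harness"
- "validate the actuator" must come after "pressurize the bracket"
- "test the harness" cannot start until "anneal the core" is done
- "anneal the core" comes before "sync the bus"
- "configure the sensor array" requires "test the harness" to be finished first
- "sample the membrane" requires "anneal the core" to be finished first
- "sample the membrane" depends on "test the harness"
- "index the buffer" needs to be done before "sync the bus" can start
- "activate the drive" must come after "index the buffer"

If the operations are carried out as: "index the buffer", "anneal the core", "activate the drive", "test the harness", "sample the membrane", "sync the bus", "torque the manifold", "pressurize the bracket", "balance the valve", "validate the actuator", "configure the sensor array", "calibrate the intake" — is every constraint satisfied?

Going through the constraints one by one, each required predecessor appears earlier in the sequence than its dependent — e.g. "sample the membrane" (position 5) is before "calibrate the intake" (position 12), as required.

Yes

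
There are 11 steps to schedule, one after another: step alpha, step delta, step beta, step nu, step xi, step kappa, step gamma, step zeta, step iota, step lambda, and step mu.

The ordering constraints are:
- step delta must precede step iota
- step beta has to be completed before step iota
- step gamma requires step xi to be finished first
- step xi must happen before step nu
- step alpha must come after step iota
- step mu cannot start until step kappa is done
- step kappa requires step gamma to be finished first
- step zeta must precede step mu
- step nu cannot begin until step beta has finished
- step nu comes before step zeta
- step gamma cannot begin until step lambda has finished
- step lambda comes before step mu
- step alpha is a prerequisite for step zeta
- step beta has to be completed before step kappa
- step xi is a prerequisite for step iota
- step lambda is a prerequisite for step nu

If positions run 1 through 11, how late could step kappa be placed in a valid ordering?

The only step forced after step kappa (directly or by a chain) is step mu.
So at least 1 step follows step kappa, putting step kappa no later than position 10. That position is achievable by scheduling everything else first.

10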